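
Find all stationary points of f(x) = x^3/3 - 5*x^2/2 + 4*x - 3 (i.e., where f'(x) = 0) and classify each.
f'(x) = x^2 - 5*x + 4

Solve f'(x) = 0:
  Factor: x^2 - 5*x + 4 = (x - 4)*(x - 1) = 0.
  ⇒ x = 1, 4

f''(x) = 2*x - 5
Second-derivative test at each critical point:
  f''(1) = -3 < 0 → local maximum
  f''(4) = 3 > 0 → local minimum

Critical points: x = 1 (local maximum); x = 4 (local minimum)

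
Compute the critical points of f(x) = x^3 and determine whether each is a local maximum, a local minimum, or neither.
f'(x) = 3*x^2

Solve f'(x) = 0:
  ⇒ x = 0

f''(x) = 6*x
Second-derivative test at each critical point:
  f''(0) = 0, so the second-derivative test is inconclusive; use the first-derivative test: f'(-1/4) = 0.1875, f'(1/4) = 0.1875 — f' is positive on both sides (no sign change) → neither a local maximum nor a local minimum

Critical points: x = 0 (neither)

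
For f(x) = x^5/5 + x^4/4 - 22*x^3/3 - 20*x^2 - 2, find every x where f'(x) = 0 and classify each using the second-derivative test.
f'(x) = x*(x^3 + x^2 - 22*x - 40)

Solve f'(x) = 0:
  Factor: x^4 + x^3 - 22*x^2 - 40*x = x*(x - 5)*(x + 2)*(x + 4) = 0.
  ⇒ x = -4, -2, 0, 5

f''(x) = 4*x^3 + 3*x^2 - 44*x - 40
Second-derivative test at each critical point:
  f''(-4) = -72 < 0 → local maximum
  f''(-2) = 28 > 0 → local minimum
  f''(0) = -40 < 0 → local maximum
  f''(5) = 315 > 0 → local minimum

Critical points: x = -4 (local maximum); x = -2 (local minimum); x = 0 (local maximum); x = 5 (local minimum)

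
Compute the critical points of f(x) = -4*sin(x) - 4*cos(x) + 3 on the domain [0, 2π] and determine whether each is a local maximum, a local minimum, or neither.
f'(x) = -4*sqrt(2)*cos(x + pi/4)

Solve f'(x) = 0 on [0, 2π]:
  f'(x) = 0 ⇔ -4*cos(x) = -4*sin(x) ⇔ tan(x) = 1, i.e. x = arctan(1) + nπ; keep the solutions lying in [0, 2π].
  ⇒ x = pi/4 ≈ 0.7854, 5*pi/4 ≈ 3.9270

f''(x) = 4*sqrt(2)*sin(x + pi/4)
Second-derivative test at each critical point:
  f''(0.7854) = 5.6569 > 0 → local minimum
  f''(3.9270) = -5.6569 < 0 → local maximum

Critical points: x = pi/4 ≈ 0.7854 (local minimum); x = 5*pi/4 ≈ 3.9270 (local maximum)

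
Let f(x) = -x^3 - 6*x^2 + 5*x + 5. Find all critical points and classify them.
f'(x) = -3*x^2 - 12*x + 5

Solve f'(x) = 0:
  3*x^2 + 12*x - 5 = 0 has no rational roots; quadratic formula: x = (-12 ± √204)/6.
  ⇒ x = -sqrt(51)/3 - 2 ≈ -4.3805, -2 + sqrt(51)/3 ≈ 0.3805

f''(x) = -6*x - 12
Second-derivative test at each critical point:
  f''(-4.3805) = 14.2829 > 0 → local minimum
  f''(0.3805) = -14.2829 < 0 → local maximum

Critical points: x = -sqrt(51)/3 - 2 ≈ -4.3805 (local minimum); x = -2 + sqrt(51)/3 ≈ 0.3805 (local maximum)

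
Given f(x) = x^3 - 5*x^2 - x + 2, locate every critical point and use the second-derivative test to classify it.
f'(x) = 3*x^2 - 10*x - 1

Solve f'(x) = 0:
  3*x^2 - 10*x - 1 = 0 has no rational roots; quadratic formula: x = (10 ± √112)/6.
  ⇒ x = 5/3 - 2*sqrt(7)/3 ≈ -0.0972, 5/3 + 2*sqrt(7)/3 ≈ 3.4305

f''(x) = 6*x - 10
Second-derivative test at each critical point:
  f''(-0.0972) = -10.5830 < 0 → local maximum
  f''(3.4305) = 10.5830 > 0 → local minimum

Critical points: x = 5/3 - 2*sqrt(7)/3 ≈ -0.0972 (local maximum); x = 5/3 + 2*sqrt(7)/3 ≈ 3.4305 (local minimum)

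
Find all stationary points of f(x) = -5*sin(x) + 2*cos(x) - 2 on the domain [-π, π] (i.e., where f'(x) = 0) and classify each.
f'(x) = -2*sin(x) - 5*cos(x)

Solve f'(x) = 0 on [-π, π]:
  f'(x) = 0 ⇔ -5*cos(x) = 2*sin(x) ⇔ tan(x) = -5/2, i.e. x = arctan(-5/2) + nπ; keep the solutions lying in [-π, π].
  ⇒ x = -atan(5/2) ≈ -1.1903, pi - atan(5/2) ≈ 1.9513

f''(x) = 5*sin(x) - 2*cos(x)
Second-derivative test at each critical point:
  f''(-1.1903) = -5.3852 < 0 → local maximum
  f''(1.9513) = 5.3852 > 0 → local minimum

Critical points: x = -atan(5/2) ≈ -1.1903 (local maximum); x = pi - atan(5/2) ≈ 1.9513 (local minimum)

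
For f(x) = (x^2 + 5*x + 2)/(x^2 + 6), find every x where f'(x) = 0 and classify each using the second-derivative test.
f'(x) = (-5*x^2 + 8*x + 30)/(x^4 + 12*x^2 + 36)

Solve f'(x) = 0:
  f'(x) = -(5*x^2 - 8*x - 30)/(x^2 + 6)^2; the denominator is positive wherever f is defined, so f'(x) = 0 ⇔ -5*x^2 + 8*x + 30 = 0.
  5*x^2 - 8*x - 30 = 0 has no rational roots; quadratic formula: x = (8 ± √664)/10.
  ⇒ x = 4/5 - sqrt(166)/5 ≈ -1.7768, 4/5 + sqrt(166)/5 ≈ 3.3768

f''(x) = 2*(5*x^3 - 12*x^2 - 90*x + 24)/(x^6 + 18*x^4 + 108*x^2 + 216)
Second-derivative test at each critical point:
  f''(-1.7768) = 0.3073 > 0 → local minimum
  f''(3.3768) = -0.0851 < 0 → local maximum

Critical points: x = 4/5 - sqrt(166)/5 ≈ -1.7768 (local minimum); x = 4/5 + sqrt(166)/5 ≈ 3.3768 (local maximum)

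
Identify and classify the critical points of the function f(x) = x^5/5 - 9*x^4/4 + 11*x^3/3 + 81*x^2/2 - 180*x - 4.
f'(x) = x^4 - 9*x^3 + 11*x^2 + 81*x - 180

Solve f'(x) = 0:
  Factor: x^4 - 9*x^3 + 11*x^2 + 81*x - 180 = (x - 5)*(x - 4)*(x - 3)*(x + 3) = 0.
  ⇒ x = -3, 3, 4, 5

f''(x) = 4*x^3 - 27*x^2 + 22*x + 81
Second-derivative test at each critical point:
  f''(-3) = -336 < 0 → local maximum
  f''(3) = 12 > 0 → local minimum
  f''(4) = -7 < 0 → local maximum
  f''(5) = 16 > 0 → local minimum

Critical points: x = -3 (local maximum); x = 3 (local minimum); x = 4 (local maximum); x = 5 (local minimum)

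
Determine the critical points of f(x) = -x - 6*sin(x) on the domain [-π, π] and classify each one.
f'(x) = -6*cos(x) - 1

Solve f'(x) = 0 on [-π, π]:
  f'(x) = 0 ⇔ cos(x) = -1/6, i.e. x = ±arccos(-1/6) + 2nπ; keep the solutions lying in [-π, π].
  ⇒ x = -acos(-1/6) ≈ -1.7382, acos(-1/6) ≈ 1.7382

f''(x) = 6*sin(x)
Second-derivative test at each critical point:
  f''(-1.7382) = -5.9161 < 0 → local maximum
  f''(1.7382) = 5.9161 > 0 → local minimum

Critical points: x = -acos(-1/6) ≈ -1.7382 (local maximum); x = acos(-1/6) ≈ 1.7382 (local minimum)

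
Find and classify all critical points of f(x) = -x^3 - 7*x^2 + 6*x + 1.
f'(x) = -3*x^2 - 14*x + 6

Solve f'(x) = 0:
  3*x^2 + 14*x - 6 = 0 has no rational roots; quadratic formula: x = (-14 ± √268)/6.
  ⇒ x = -sqrt(67)/3 - 7/3 ≈ -5.0618, -7/3 + sqrt(67)/3 ≈ 0.3951

f''(x) = -6*x - 14
Second-derivative test at each critical point:
  f''(-5.0618) = 16.3707 > 0 → local minimum
  f''(0.3951) = -16.3707 < 0 → local maximum

Critical points: x = -sqrt(67)/3 - 7/3 ≈ -5.0618 (local minimum); x = -7/3 + sqrt(67)/3 ≈ 0.3951 (local maximum)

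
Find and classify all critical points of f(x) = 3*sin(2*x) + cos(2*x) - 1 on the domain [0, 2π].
f'(x) = -2*sin(2*x) + 6*cos(2*x)

Solve f'(x) = 0 on [0, 2π]:
  f'(x) = 0 ⇔ 3*cos(2*x) = sin(2*x) ⇔ tan(2*x) = 3, i.e. 2*x = arctan(3) + nπ; keep the solutions lying in [0, 2π].
  ⇒ x = atan(3)/2 ≈ 0.6245, atan(3)/2 + pi/2 ≈ 2.1953, atan(3)/2 + pi ≈ 3.7661, atan(3)/2 + 3*pi/2 ≈ 5.3369

f''(x) = -12*sin(2*x) - 4*cos(2*x)
Second-derivative test at each critical point:
  f''(0.6245) = -12.6491 < 0 → local maximum
  f''(2.1953) = 12.6491 > 0 → local minimum
  f''(3.7661) = -12.6491 < 0 → local maximum
  f''(5.3369) = 12.6491 > 0 → local minimum

Critical points: x = atan(3)/2 ≈ 0.6245 (local maximum); x = atan(3)/2 + pi/2 ≈ 2.1953 (local minimum); x = atan(3)/2 + pi ≈ 3.7661 (local maximum); x = atan(3)/2 + 3*pi/2 ≈ 5.3369 (local minimum)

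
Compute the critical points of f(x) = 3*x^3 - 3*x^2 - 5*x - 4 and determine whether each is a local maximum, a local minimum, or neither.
f'(x) = 9*x^2 - 6*x - 5

Solve f'(x) = 0:
  9*x^2 - 6*x - 5 = 0 has no rational roots; quadratic formula: x = (6 ± √216)/18.
  ⇒ x = 1/3 - sqrt(6)/3 ≈ -0.4832, 1/3 + sqrt(6)/3 ≈ 1.1498

f''(x) = 18*x - 6
Second-derivative test at each critical point:
  f''(-0.4832) = -14.6969 < 0 → local maximum
  f''(1.1498) = 14.6969 > 0 → local minimum

Critical points: x = 1/3 - sqrt(6)/3 ≈ -0.4832 (local maximum); x = 1/3 + sqrt(6)/3 ≈ 1.1498 (local minimum)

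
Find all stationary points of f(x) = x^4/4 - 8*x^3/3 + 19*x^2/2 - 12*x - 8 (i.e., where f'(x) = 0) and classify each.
f'(x) = x^3 - 8*x^2 + 19*x - 12

Solve f'(x) = 0:
  Factor: x^3 - 8*x^2 + 19*x - 12 = (x - 4)*(x - 3)*(x - 1) = 0.
  ⇒ x = 1, 3, 4

f''(x) = 3*x^2 - 16*x + 19
Second-derivative test at each critical point:
  f''(1) = 6 > 0 → local minimum
  f''(3) = -2 < 0 → local maximum
  f''(4) = 3 > 0 → local minimum

Critical points: x = 1 (local minimum); x = 3 (local maximum); x = 4 (local minimum)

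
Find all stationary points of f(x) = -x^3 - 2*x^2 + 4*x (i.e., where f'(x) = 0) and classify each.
f'(x) = -3*x^2 - 4*x + 4

Solve f'(x) = 0:
  Factor: -3*x^2 - 4*x + 4 = -(x + 2)*(3*x - 2) = 0.
  ⇒ x = -2, 2/3

f''(x) = -6*x - 4
Second-derivative test at each critical point:
  f''(-2) = 8 > 0 → local minimum
  f''(2/3) = -8 < 0 → local maximum

Critical points: x = -2 (local minimum); x = 2/3 (local maximum)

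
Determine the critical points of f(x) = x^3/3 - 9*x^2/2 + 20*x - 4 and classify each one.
f'(x) = x^2 - 9*x + 20

Solve f'(x) = 0:
  Factor: x^2 - 9*x + 20 = (x - 5)*(x - 4) = 0.
  ⇒ x = 4, 5

f''(x) = 2*x - 9
Second-derivative test at each critical point:
  f''(4) = -1 < 0 → local maximum
  f''(5) = 1 > 0 → local minimum

Critical points: x = 4 (local maximum); x = 5 (local minimum)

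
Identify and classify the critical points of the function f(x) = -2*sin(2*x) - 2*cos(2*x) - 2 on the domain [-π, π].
f'(x) = -4*sqrt(2)*cos(2*x + pi/4)

Solve f'(x) = 0 on [-π, π]:
  f'(x) = 0 ⇔ -2*cos(2*x) = -2*sin(2*x) ⇔ tan(2*x) = 1, i.e. 2*x = arctan(1) + nπ; keep the solutions lying in [-π, π].
  ⇒ x = -7*pi/8 ≈ -2.7489, -3*pi/8 ≈ -1.1781, pi/8 ≈ 0.3927, 5*pi/8 ≈ 1.9635

f''(x) = 8*sqrt(2)*sin(2*x + pi/4)
Second-derivative test at each critical point:
  f''(-2.7489) = 11.3137 > 0 → local minimum
  f''(-1.1781) = -11.3137 < 0 → local maximum
  f''(0.3927) = 11.3137 > 0 → local minimum
  f''(1.9635) = -11.3137 < 0 → local maximum

Critical points: x = -7*pi/8 ≈ -2.7489 (local minimum); x = -3*pi/8 ≈ -1.1781 (local maximum); x = pi/8 ≈ 0.3927 (local minimum); x = 5*pi/8 ≈ 1.9635 (local maximum)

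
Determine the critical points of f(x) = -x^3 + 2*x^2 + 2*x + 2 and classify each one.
f'(x) = -3*x^2 + 4*x + 2

Solve f'(x) = 0:
  3*x^2 - 4*x - 2 = 0 has no rational roots; quadratic formula: x = (4 ± √40)/6.
  ⇒ x = 2/3 - sqrt(10)/3 ≈ -0.3874, 2/3 + sqrt(10)/3 ≈ 1.7208

f''(x) = 4 - 6*x
Second-derivative test at each critical point:
  f''(-0.3874) = 6.3246 > 0 → local minimum
  f''(1.7208) = -6.3246 < 0 → local maximum

Critical points: x = 2/3 - sqrt(10)/3 ≈ -0.3874 (local minimum); x = 2/3 + sqrt(10)/3 ≈ 1.7208 (local maximum)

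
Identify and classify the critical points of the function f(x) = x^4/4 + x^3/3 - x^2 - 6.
f'(x) = x*(x^2 + x - 2)

Solve f'(x) = 0:
  Factor: x^3 + x^2 - 2*x = x*(x - 1)*(x + 2) = 0.
  ⇒ x = -2, 0, 1

f''(x) = 3*x^2 + 2*x - 2
Second-derivative test at each critical point:
  f''(-2) = 6 > 0 → local minimum
  f''(0) = -2 < 0 → local maximum
  f''(1) = 3 > 0 → local minimum

Critical points: x = -2 (local minimum); x = 0 (local maximum); x = 1 (local minimum)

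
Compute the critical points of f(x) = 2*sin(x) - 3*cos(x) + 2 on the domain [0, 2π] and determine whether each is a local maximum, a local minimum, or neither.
f'(x) = 3*sin(x) + 2*cos(x)

Solve f'(x) = 0 on [0, 2π]:
  f'(x) = 0 ⇔ 2*cos(x) = -3*sin(x) ⇔ tan(x) = -2/3, i.e. x = arctan(-2/3) + nπ; keep the solutions lying in [0, 2π].
  ⇒ x = pi - atan(2/3) ≈ 2.5536, -atan(2/3) + 2*pi ≈ 5.6952

f''(x) = -2*sin(x) + 3*cos(x)
Second-derivative test at each critical point:
  f''(2.5536) = -3.6056 < 0 → local maximum
  f''(5.6952) = 3.6056 > 0 → local minimum

Critical points: x = pi - atan(2/3) ≈ 2.5536 (local maximum); x = -atan(2/3) + 2*pi ≈ 5.6952 (local minimum)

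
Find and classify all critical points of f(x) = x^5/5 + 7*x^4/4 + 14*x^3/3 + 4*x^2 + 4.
f'(x) = x*(x^3 + 7*x^2 + 14*x + 8)

Solve f'(x) = 0:
  Factor: x^4 + 7*x^3 + 14*x^2 + 8*x = x*(x + 1)*(x + 2)*(x + 4) = 0.
  ⇒ x = -4, -2, -1, 0

f''(x) = 4*x^3 + 21*x^2 + 28*x + 8
Second-derivative test at each critical point:
  f''(-4) = -24 < 0 → local maximum
  f''(-2) = 4 > 0 → local minimum
  f''(-1) = -3 < 0 → local maximum
  f''(0) = 8 > 0 → local minimum

Critical points: x = -4 (local maximum); x = -2 (local minimum); x = -1 (local maximum); x = 0 (local minimum)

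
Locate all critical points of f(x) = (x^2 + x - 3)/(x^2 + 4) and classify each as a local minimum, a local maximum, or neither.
f'(x) = (-x^2 + 14*x + 4)/(x^4 + 8*x^2 + 16)

Solve f'(x) = 0:
  f'(x) = -(x^2 - 14*x - 4)/(x^2 + 4)^2; the denominator is positive wherever f is defined, so f'(x) = 0 ⇔ -x^2 + 14*x + 4 = 0.
  x^2 - 14*x - 4 = 0 has no rational roots; quadratic formula: x = (14 ± √212)/2.
  ⇒ x = 7 - sqrt(53) ≈ -0.2801, 7 + sqrt(53) ≈ 14.2801

f''(x) = 2*(x^3 - 21*x^2 - 12*x + 28)/(x^6 + 12*x^4 + 48*x^2 + 64)
Second-derivative test at each critical point:
  f''(-0.2801) = 0.8753 > 0 → local minimum
  f''(14.2801) = -3.368e-04 < 0 → local maximum

Critical points: x = 7 - sqrt(53) ≈ -0.2801 (local minimum); x = 7 + sqrt(53) ≈ 14.2801 (local maximum)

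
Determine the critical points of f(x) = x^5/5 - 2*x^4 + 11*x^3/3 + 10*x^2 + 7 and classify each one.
f'(x) = x*(x^3 - 8*x^2 + 11*x + 20)

Solve f'(x) = 0:
  Factor: x^4 - 8*x^3 + 11*x^2 + 20*x = x*(x - 5)*(x - 4)*(x + 1) = 0.
  ⇒ x = -1, 0, 4, 5

f''(x) = 4*x^3 - 24*x^2 + 22*x + 20
Second-derivative test at each critical point:
  f''(-1) = -30 < 0 → local maximum
  f''(0) = 20 > 0 → local minimum
  f''(4) = -20 < 0 → local maximum
  f''(5) = 30 > 0 → local minimum

Critical points: x = -1 (local maximum); x = 0 (local minimum); x = 4 (local maximum); x = 5 (local minimum)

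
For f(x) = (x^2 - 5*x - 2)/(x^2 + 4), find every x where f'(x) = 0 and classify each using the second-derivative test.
f'(x) = (5*x^2 + 12*x - 20)/(x^4 + 8*x^2 + 16)

Solve f'(x) = 0:
  f'(x) = (5*x^2 + 12*x - 20)/(x^2 + 4)^2; the denominator is positive wherever f is defined, so f'(x) = 0 ⇔ 5*x^2 + 12*x - 20 = 0.
  5*x^2 + 12*x - 20 = 0 has no rational roots; quadratic formula: x = (-12 ± √544)/10.
  ⇒ x = -2*sqrt(34)/5 - 6/5 ≈ -3.5324, -6/5 + 2*sqrt(34)/5 ≈ 1.1324

f''(x) = 2*(-5*x^3 - 18*x^2 + 60*x + 24)/(x^6 + 12*x^4 + 48*x^2 + 64)
Second-derivative test at each critical point:
  f''(-3.5324) = -0.0859 < 0 → local maximum
  f''(1.1324) = 0.8359 > 0 → local minimum

Critical points: x = -2*sqrt(34)/5 - 6/5 ≈ -3.5324 (local maximum); x = -6/5 + 2*sqrt(34)/5 ≈ 1.1324 (local minimum)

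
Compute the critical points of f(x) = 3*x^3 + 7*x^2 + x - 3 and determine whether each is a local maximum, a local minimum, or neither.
f'(x) = 9*x^2 + 14*x + 1

Solve f'(x) = 0:
  9*x^2 + 14*x + 1 = 0 has no rational roots; quadratic formula: x = (-14 ± √160)/18.
  ⇒ x = -7/9 - 2*sqrt(10)/9 ≈ -1.4805, -7/9 + 2*sqrt(10)/9 ≈ -0.0750

f''(x) = 18*x + 14
Second-derivative test at each critical point:
  f''(-1.4805) = -12.6491 < 0 → local maximum
  f''(-0.0750) = 12.6491 > 0 → local minimum

Critical points: x = -7/9 - 2*sqrt(10)/9 ≈ -1.4805 (local maximum); x = -7/9 + 2*sqrt(10)/9 ≈ -0.0750 (local minimum)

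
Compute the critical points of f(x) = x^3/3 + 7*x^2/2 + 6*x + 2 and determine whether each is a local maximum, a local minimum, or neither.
f'(x) = x^2 + 7*x + 6

Solve f'(x) = 0:
  Factor: x^2 + 7*x + 6 = (x + 1)*(x + 6) = 0.
  ⇒ x = -6, -1

f''(x) = 2*x + 7
Second-derivative test at each critical point:
  f''(-6) = -5 < 0 → local maximum
  f''(-1) = 5 > 0 → local minimum

Critical points: x = -6 (local maximum); x = -1 (local minimum)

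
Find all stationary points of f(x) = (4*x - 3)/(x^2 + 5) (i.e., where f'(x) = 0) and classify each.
f'(x) = 2*(-2*x^2 + 3*x + 10)/(x^4 + 10*x^2 + 25)

Solve f'(x) = 0:
  f'(x) = -2*(2*x^2 - 3*x - 10)/(x^2 + 5)^2; the denominator is positive wherever f is defined, so f'(x) = 0 ⇔ -4*x^2 + 6*x + 20 = 0.
  Factor: -4*x^2 + 6*x + 20 = -2*(2*x^2 - 3*x - 10); 2*x^2 - 3*x - 10 = 0 has no rational roots; quadratic formula: x = (3 ± √89)/4.
  ⇒ x = 3/4 - sqrt(89)/4 ≈ -1.6085, 3/4 + sqrt(89)/4 ≈ 3.1085

f''(x) = 2*(4*x^2*(4*x - 3) + 3*(1 - 4*x)*(x^2 + 5))/(x^2 + 5)^3
Second-derivative test at each critical point:
  f''(-1.6085) = 0.3278 > 0 → local minimum
  f''(3.1085) = -0.0878 < 0 → local maximum

Critical points: x = 3/4 - sqrt(89)/4 ≈ -1.6085 (local minimum); x = 3/4 + sqrt(89)/4 ≈ 3.1085 (local maximum)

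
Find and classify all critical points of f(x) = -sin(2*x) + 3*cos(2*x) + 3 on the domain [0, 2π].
f'(x) = -6*sin(2*x) - 2*cos(2*x)

Solve f'(x) = 0 on [0, 2π]:
  f'(x) = 0 ⇔ -cos(2*x) = 3*sin(2*x) ⇔ tan(2*x) = -1/3, i.e. 2*x = arctan(-1/3) + nπ; keep the solutions lying in [0, 2π].
  ⇒ x = -atan(1/3)/2 + pi/2 ≈ 1.4099, pi - atan(1/3)/2 ≈ 2.9807, -atan(1/3)/2 + 3*pi/2 ≈ 4.5515, -atan(1/3)/2 + 2*pi ≈ 6.1223

f''(x) = 4*sin(2*x) - 12*cos(2*x)
Second-derivative test at each critical point:
  f''(1.4099) = 12.6491 > 0 → local minimum
  f''(2.9807) = -12.6491 < 0 → local maximum
  f''(4.5515) = 12.6491 > 0 → local minimum
  f''(6.1223) = -12.6491 < 0 → local maximum

Critical points: x = -atan(1/3)/2 + pi/2 ≈ 1.4099 (local minimum); x = pi - atan(1/3)/2 ≈ 2.9807 (local maximum); x = -atan(1/3)/2 + 3*pi/2 ≈ 4.5515 (local minimum); x = -atan(1/3)/2 + 2*pi ≈ 6.1223 (local maximum)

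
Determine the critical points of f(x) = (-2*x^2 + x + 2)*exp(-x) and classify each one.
f'(x) = (2*x^2 - 5*x - 1)*exp(-x)

Solve f'(x) = 0:
  f'(x) = (2*x^2 - 5*x - 1)·exp(-x) and exp(-x) > 0 for every x, so f'(x) = 0 ⇔ 2*x^2 - 5*x - 1 = 0.
  2*x^2 - 5*x - 1 = 0 has no rational roots; quadratic formula: x = (5 ± √33)/4.
  ⇒ x = 5/4 - sqrt(33)/4 ≈ -0.1861, 5/4 + sqrt(33)/4 ≈ 2.6861

f''(x) = (-2*x^2 + 9*x - 4)*exp(-x)
Second-derivative test at each critical point:
  f''(-0.1861) = -6.9199 < 0 → local maximum
  f''(2.6861) = 0.3915 > 0 → local minimum

Critical points: x = 5/4 - sqrt(33)/4 ≈ -0.1861 (local maximum); x = 5/4 + sqrt(33)/4 ≈ 2.6861 (local minimum)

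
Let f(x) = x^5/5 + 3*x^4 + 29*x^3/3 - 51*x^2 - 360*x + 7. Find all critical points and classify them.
f'(x) = x^4 + 12*x^3 + 29*x^2 - 102*x - 360

Solve f'(x) = 0:
  Factor: x^4 + 12*x^3 + 29*x^2 - 102*x - 360 = (x - 3)*(x + 4)*(x + 5)*(x + 6) = 0.
  ⇒ x = -6, -5, -4, 3

f''(x) = 4*x^3 + 36*x^2 + 58*x - 102
Second-derivative test at each critical point:
  f''(-6) = -18 < 0 → local maximum
  f''(-5) = 8 > 0 → local minimum
  f''(-4) = -14 < 0 → local maximum
  f''(3) = 504 > 0 → local minimum

Critical points: x = -6 (local maximum); x = -5 (local minimum); x = -4 (local maximum); x = 3 (local minimum)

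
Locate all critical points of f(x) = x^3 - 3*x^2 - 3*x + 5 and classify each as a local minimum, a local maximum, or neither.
f'(x) = 3*x^2 - 6*x - 3

Solve f'(x) = 0:
  Factor: 3*x^2 - 6*x - 3 = 3*(x^2 - 2*x - 1); x^2 - 2*x - 1 = 0 has no rational roots; quadratic formula: x = (2 ± √8)/2.
  ⇒ x = 1 - sqrt(2) ≈ -0.4142, 1 + sqrt(2) ≈ 2.4142

f''(x) = 6*x - 6
Second-derivative test at each critical point:
  f''(-0.4142) = -8.4853 < 0 → local maximum
  f''(2.4142) = 8.4853 > 0 → local minimum

Critical points: x = 1 - sqrt(2) ≈ -0.4142 (local maximum); x = 1 + sqrt(2) ≈ 2.4142 (local minimum)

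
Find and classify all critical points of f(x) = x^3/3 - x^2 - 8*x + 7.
f'(x) = x^2 - 2*x - 8

Solve f'(x) = 0:
  Factor: x^2 - 2*x - 8 = (x - 4)*(x + 2) = 0.
  ⇒ x = -2, 4

f''(x) = 2*x - 2
Second-derivative test at each critical point:
  f''(-2) = -6 < 0 → local maximum
  f''(4) = 6 > 0 → local minimum

Critical points: x = -2 (local maximum); x = 4 (local minimum)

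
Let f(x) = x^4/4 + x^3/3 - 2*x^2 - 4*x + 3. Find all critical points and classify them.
f'(x) = x^3 + x^2 - 4*x - 4

Solve f'(x) = 0:
  Factor: x^3 + x^2 - 4*x - 4 = (x - 2)*(x + 1)*(x + 2) = 0.
  ⇒ x = -2, -1, 2

f''(x) = 3*x^2 + 2*x - 4
Second-derivative test at each critical point:
  f''(-2) = 4 > 0 → local minimum
  f''(-1) = -3 < 0 → local maximum
  f''(2) = 12 > 0 → local minimum

Critical points: x = -2 (local minimum); x = -1 (local maximum); x = 2 (local minimum)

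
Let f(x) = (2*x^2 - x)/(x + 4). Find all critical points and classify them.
f'(x) = 2*(x^2 + 8*x - 2)/(x^2 + 8*x + 16)

Solve f'(x) = 0:
  f'(x) = 2*(x^2 + 8*x - 2)/(x + 4)^2; the denominator is positive wherever f is defined, so f'(x) = 0 ⇔ 2*x^2 + 16*x - 4 = 0.
  Factor: 2*x^2 + 16*x - 4 = 2*(x^2 + 8*x - 2); x^2 + 8*x - 2 = 0 has no rational roots; quadratic formula: x = (-8 ± √72)/2.
  ⇒ x = -3*sqrt(2) - 4 ≈ -8.2426, -4 + 3*sqrt(2) ≈ 0.2426

f''(x) = 72/(x^3 + 12*x^2 + 48*x + 64)
Second-derivative test at each critical point:
  f''(-8.2426) = -0.9428 < 0 → local maximum
  f''(0.2426) = 0.9428 > 0 → local minimum

Critical points: x = -3*sqrt(2) - 4 ≈ -8.2426 (local maximum); x = -4 + 3*sqrt(2) ≈ 0.2426 (local minimum)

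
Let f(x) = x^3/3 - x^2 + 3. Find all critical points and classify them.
f'(x) = x*(x - 2)

Solve f'(x) = 0:
  Factor: x^2 - 2*x = x*(x - 2) = 0.
  ⇒ x = 0, 2

f''(x) = 2*x - 2
Second-derivative test at each critical point:
  f''(0) = -2 < 0 → local maximum
  f''(2) = 2 > 0 → local minimum

Critical points: x = 0 (local maximum); x = 2 (local minimum)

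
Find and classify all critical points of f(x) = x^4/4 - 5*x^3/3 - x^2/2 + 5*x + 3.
f'(x) = x^3 - 5*x^2 - x + 5

Solve f'(x) = 0:
  Factor: x^3 - 5*x^2 - x + 5 = (x - 5)*(x - 1)*(x + 1) = 0.
  ⇒ x = -1, 1, 5

f''(x) = 3*x^2 - 10*x - 1
Second-derivative test at each critical point:
  f''(-1) = 12 > 0 → local minimum
  f''(1) = -8 < 0 → local maximum
  f''(5) = 24 > 0 → local minimum

Critical points: x = -1 (local minimum); x = 1 (local maximum); x = 5 (local minimum)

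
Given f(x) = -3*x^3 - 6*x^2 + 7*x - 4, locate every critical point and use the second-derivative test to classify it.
f'(x) = -9*x^2 - 12*x + 7

Solve f'(x) = 0:
  9*x^2 + 12*x - 7 = 0 has no rational roots; quadratic formula: x = (-12 ± √396)/18.
  ⇒ x = -sqrt(11)/3 - 2/3 ≈ -1.7722, -2/3 + sqrt(11)/3 ≈ 0.4389

f''(x) = -18*x - 12
Second-derivative test at each critical point:
  f''(-1.7722) = 19.8997 > 0 → local minimum
  f''(0.4389) = -19.8997 < 0 → local maximum

Critical points: x = -sqrt(11)/3 - 2/3 ≈ -1.7722 (local minimum); x = -2/3 + sqrt(11)/3 ≈ 0.4389 (local maximum)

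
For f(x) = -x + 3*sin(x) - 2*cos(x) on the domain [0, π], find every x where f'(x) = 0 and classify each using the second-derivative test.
f'(x) = 2*sin(x) + 3*cos(x) - 1

Solve f'(x) = 0 on [0, π]:
  f'(x) = 0 ⇔ 2*sin(x) + 3*cos(x) = 1. Write the left side as R·cos(x + φ) with R = √(3² + (-2)²) = sqrt(13), cos φ = 3*sqrt(13)/13, sin φ = -2*sqrt(13)/13; then cos(x + φ) = sqrt(13)/13. Solve for x and keep the solutions lying in [0, π].
  ⇒ x = atan((2 + 6*sqrt(3))/(3 - 4*sqrt(3))) + pi ≈ 1.8778

f''(x) = -3*sin(x) + 2*cos(x)
Second-derivative test at each critical point:
  f''(1.8778) = -3.4641 < 0 → local maximum

Critical points: x = atan((2 + 6*sqrt(3))/(3 - 4*sqrt(3))) + pi ≈ 1.8778 (local maximum)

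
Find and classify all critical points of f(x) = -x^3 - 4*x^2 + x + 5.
f'(x) = -3*x^2 - 8*x + 1

Solve f'(x) = 0:
  3*x^2 + 8*x - 1 = 0 has no rational roots; quadratic formula: x = (-8 ± √76)/6.
  ⇒ x = -sqrt(19)/3 - 4/3 ≈ -2.7863, -4/3 + sqrt(19)/3 ≈ 0.1196

f''(x) = -6*x - 8
Second-derivative test at each critical point:
  f''(-2.7863) = 8.7178 > 0 → local minimum
  f''(0.1196) = -8.7178 < 0 → local maximum

Critical points: x = -sqrt(19)/3 - 4/3 ≈ -2.7863 (local minimum); x = -4/3 + sqrt(19)/3 ≈ 0.1196 (local maximum)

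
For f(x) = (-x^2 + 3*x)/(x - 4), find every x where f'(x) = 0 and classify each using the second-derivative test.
f'(x) = (-x^2 + 8*x - 12)/(x^2 - 8*x + 16)

Solve f'(x) = 0:
  f'(x) = -(x - 6)*(x - 2)/(x - 4)^2; the denominator is positive wherever f is defined, so f'(x) = 0 ⇔ -x^2 + 8*x - 12 = 0.
  Factor: -x^2 + 8*x - 12 = -(x - 6)*(x - 2) = 0.
  ⇒ x = 2, 6

f''(x) = -8/(x^3 - 12*x^2 + 48*x - 64)
Second-derivative test at each critical point:
  f''(2) = 1 > 0 → local minimum
  f''(6) = -1 < 0 → local maximum

Critical points: x = 2 (local minimum); x = 6 (local maximum)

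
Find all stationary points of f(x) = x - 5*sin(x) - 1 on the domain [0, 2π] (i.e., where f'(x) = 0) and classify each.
f'(x) = 1 - 5*cos(x)

Solve f'(x) = 0 on [0, 2π]:
  f'(x) = 0 ⇔ cos(x) = 1/5, i.e. x = ±arccos(1/5) + 2nπ; keep the solutions lying in [0, 2π].
  ⇒ x = acos(1/5) ≈ 1.3694, -acos(1/5) + 2*pi ≈ 4.9137

f''(x) = 5*sin(x)
Second-derivative test at each critical point:
  f''(1.3694) = 4.8990 > 0 → local minimum
  f''(4.9137) = -4.8990 < 0 → local maximum

Critical points: x = acos(1/5) ≈ 1.3694 (local minimum); x = -acos(1/5) + 2*pi ≈ 4.9137 (local maximum)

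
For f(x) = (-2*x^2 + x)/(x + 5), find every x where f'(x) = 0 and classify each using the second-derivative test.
f'(x) = (-2*x^2 - 20*x + 5)/(x^2 + 10*x + 25)

Solve f'(x) = 0:
  f'(x) = -(2*x^2 + 20*x - 5)/(x + 5)^2; the denominator is positive wherever f is defined, so f'(x) = 0 ⇔ -2*x^2 - 20*x + 5 = 0.
  2*x^2 + 20*x - 5 = 0 has no rational roots; quadratic formula: x = (-20 ± √440)/4.
  ⇒ x = -sqrt(110)/2 - 5 ≈ -10.2440, -5 + sqrt(110)/2 ≈ 0.2440

f''(x) = -110/(x^3 + 15*x^2 + 75*x + 125)
Second-derivative test at each critical point:
  f''(-10.2440) = 0.7628 > 0 → local minimum
  f''(0.2440) = -0.7628 < 0 → local maximum

Critical points: x = -sqrt(110)/2 - 5 ≈ -10.2440 (local minimum); x = -5 + sqrt(110)/2 ≈ 0.2440 (local maximum)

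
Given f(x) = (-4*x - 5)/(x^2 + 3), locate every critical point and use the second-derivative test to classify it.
f'(x) = 2*(2*x^2 + 5*x - 6)/(x^4 + 6*x^2 + 9)

Solve f'(x) = 0:
  f'(x) = 2*(2*x^2 + 5*x - 6)/(x^2 + 3)^2; the denominator is positive wherever f is defined, so f'(x) = 0 ⇔ 4*x^2 + 10*x - 12 = 0.
  Factor: 4*x^2 + 10*x - 12 = 2*(2*x^2 + 5*x - 6); 2*x^2 + 5*x - 6 = 0 has no rational roots; quadratic formula: x = (-5 ± √73)/4.
  ⇒ x = -sqrt(73)/4 - 5/4 ≈ -3.3860, -5/4 + sqrt(73)/4 ≈ 0.8860

f''(x) = 2*(-4*x^2*(4*x + 5) + (12*x + 5)*(x^2 + 3))/(x^2 + 3)^3
Second-derivative test at each critical point:
  f''(-3.3860) = -0.0817 < 0 → local maximum
  f''(0.8860) = 1.1928 > 0 → local minimum

Critical points: x = -sqrt(73)/4 - 5/4 ≈ -3.3860 (local maximum); x = -5/4 + sqrt(73)/4 ≈ 0.8860 (local minimum)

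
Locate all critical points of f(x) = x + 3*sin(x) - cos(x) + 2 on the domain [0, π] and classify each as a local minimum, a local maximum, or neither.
f'(x) = sin(x) + 3*cos(x) + 1

Solve f'(x) = 0 on [0, π]:
  f'(x) = 0 ⇔ sin(x) + 3*cos(x) = -1. Write the left side as R·cos(x + φ) with R = √(3² + (-1)²) = sqrt(10), cos φ = 3*sqrt(10)/10, sin φ = -sqrt(10)/10; then cos(x + φ) = -sqrt(10)/10. Solve for x and keep the solutions lying in [0, π].
  ⇒ x = pi - atan(4/3) ≈ 2.2143

f''(x) = -3*sin(x) + cos(x)
Second-derivative test at each critical point:
  f''(2.2143) = -3 < 0 → local maximum

Critical points: x = pi - atan(4/3) ≈ 2.2143 (local maximum)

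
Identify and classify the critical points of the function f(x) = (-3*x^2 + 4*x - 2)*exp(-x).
f'(x) = (3*x^2 - 10*x + 6)*exp(-x)

Solve f'(x) = 0:
  f'(x) = (3*x^2 - 10*x + 6)·exp(-x) and exp(-x) > 0 for every x, so f'(x) = 0 ⇔ 3*x^2 - 10*x + 6 = 0.
  3*x^2 - 10*x + 6 = 0 has no rational roots; quadratic formula: x = (10 ± √28)/6.
  ⇒ x = 5/3 - sqrt(7)/3 ≈ 0.7847, sqrt(7)/3 + 5/3 ≈ 2.5486

f''(x) = (-3*x^2 + 16*x - 16)*exp(-x)
Second-derivative test at each critical point:
  f''(0.7847) = -2.4142 < 0 → local maximum
  f''(2.5486) = 0.4138 > 0 → local minimum

Critical points: x = 5/3 - sqrt(7)/3 ≈ 0.7847 (local maximum); x = sqrt(7)/3 + 5/3 ≈ 2.5486 (local minimum)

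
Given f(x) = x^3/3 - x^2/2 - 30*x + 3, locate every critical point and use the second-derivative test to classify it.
f'(x) = x^2 - x - 30

Solve f'(x) = 0:
  Factor: x^2 - x - 30 = (x - 6)*(x + 5) = 0.
  ⇒ x = -5, 6

f''(x) = 2*x - 1
Second-derivative test at each critical point:
  f''(-5) = -11 < 0 → local maximum
  f''(6) = 11 > 0 → local minimum

Critical points: x = -5 (local maximum); x = 6 (local minimum)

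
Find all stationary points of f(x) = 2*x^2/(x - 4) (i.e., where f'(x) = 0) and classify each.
f'(x) = 2*x*(x - 8)/(x^2 - 8*x + 16)

Solve f'(x) = 0:
  f'(x) = 2*x*(x - 8)/(x - 4)^2; the denominator is positive wherever f is defined, so f'(x) = 0 ⇔ 2*x^2 - 16*x = 0.
  Factor: 2*x^2 - 16*x = 2*x*(x - 8) = 0.
  ⇒ x = 0, 8

f''(x) = 64/(x^3 - 12*x^2 + 48*x - 64)
Second-derivative test at each critical point:
  f''(0) = -1 < 0 → local maximum
  f''(8) = 1 > 0 → local minimum

Critical points: x = 0 (local maximum); x = 8 (local minimum)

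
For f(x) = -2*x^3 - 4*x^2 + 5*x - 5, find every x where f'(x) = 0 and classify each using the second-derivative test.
f'(x) = -6*x^2 - 8*x + 5

Solve f'(x) = 0:
  6*x^2 + 8*x - 5 = 0 has no rational roots; quadratic formula: x = (-8 ± √184)/12.
  ⇒ x = -sqrt(46)/6 - 2/3 ≈ -1.7971, -2/3 + sqrt(46)/6 ≈ 0.4637

f''(x) = -12*x - 8
Second-derivative test at each critical point:
  f''(-1.7971) = 13.5647 > 0 → local minimum
  f''(0.4637) = -13.5647 < 0 → local maximum

Critical points: x = -sqrt(46)/6 - 2/3 ≈ -1.7971 (local minimum); x = -2/3 + sqrt(46)/6 ≈ 0.4637 (local maximum)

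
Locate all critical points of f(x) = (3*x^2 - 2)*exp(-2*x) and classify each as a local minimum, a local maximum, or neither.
f'(x) = 2*(-3*x^2 + 3*x + 2)*exp(-2*x)

Solve f'(x) = 0:
  f'(x) = (-6*x^2 + 6*x + 4)·exp(-2*x) and exp(-2*x) > 0 for every x, so f'(x) = 0 ⇔ -6*x^2 + 6*x + 4 = 0.
  Factor: -6*x^2 + 6*x + 4 = -2*(3*x^2 - 3*x - 2); 3*x^2 - 3*x - 2 = 0 has no rational roots; quadratic formula: x = (3 ± √33)/6.
  ⇒ x = 1/2 - sqrt(33)/6 ≈ -0.4574, 1/2 + sqrt(33)/6 ≈ 1.4574

f''(x) = 2*(6*x^2 - 12*x - 1)*exp(-2*x)
Second-derivative test at each critical point:
  f''(-0.4574) = 28.6816 > 0 → local minimum
  f''(1.4574) = -0.6228 < 0 → local maximum

Critical points: x = 1/2 - sqrt(33)/6 ≈ -0.4574 (local minimum); x = 1/2 + sqrt(33)/6 ≈ 1.4574 (local maximum)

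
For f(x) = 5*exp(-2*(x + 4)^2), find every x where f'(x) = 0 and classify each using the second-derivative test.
f'(x) = 20*(-x - 4)*exp(-2*(x + 4)^2)

Solve f'(x) = 0:
  f'(x) = (-20*x - 80)·exp(-2*(x + 4)^2) and exp(-2*(x + 4)^2) > 0 for every x, so f'(x) = 0 ⇔ -20*x - 80 = 0.
  Factor: -20*x - 80 = -20*(x + 4) = 0.
  ⇒ x = -4

f''(x) = 20*(4*(x + 4)^2 - 1)*exp(-2*(x + 4)^2)
Second-derivative test at each critical point:
  f''(-4) = -20 < 0 → local maximum

Critical points: x = -4 (local maximum)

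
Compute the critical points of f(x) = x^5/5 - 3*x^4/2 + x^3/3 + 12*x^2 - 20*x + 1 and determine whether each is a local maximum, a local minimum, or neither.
f'(x) = x^4 - 6*x^3 + x^2 + 24*x - 20

Solve f'(x) = 0:
  Factor: x^4 - 6*x^3 + x^2 + 24*x - 20 = (x - 5)*(x - 2)*(x - 1)*(x + 2) = 0.
  ⇒ x = -2, 1, 2, 5

f''(x) = 4*x^3 - 18*x^2 + 2*x + 24
Second-derivative test at each critical point:
  f''(-2) = -84 < 0 → local maximum
  f''(1) = 12 > 0 → local minimum
  f''(2) = -12 < 0 → local maximum
  f''(5) = 84 > 0 → local minimum

Critical points: x = -2 (local maximum); x = 1 (local minimum); x = 2 (local maximum); x = 5 (local minimum)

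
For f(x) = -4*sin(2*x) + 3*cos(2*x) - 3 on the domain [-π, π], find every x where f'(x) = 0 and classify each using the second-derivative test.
f'(x) = -6*sin(2*x) - 8*cos(2*x)

Solve f'(x) = 0 on [-π, π]:
  f'(x) = 0 ⇔ -4*cos(2*x) = 3*sin(2*x) ⇔ tan(2*x) = -4/3, i.e. 2*x = arctan(-4/3) + nπ; keep the solutions lying in [-π, π].
  ⇒ x = -pi/2 - atan(4/3)/2 ≈ -2.0344, -atan(4/3)/2 ≈ -0.4636, -atan(4/3)/2 + pi/2 ≈ 1.1071, pi - atan(4/3)/2 ≈ 2.6779

f''(x) = 16*sin(2*x) - 12*cos(2*x)
Second-derivative test at each critical point:
  f''(-2.0344) = 20 > 0 → local minimum
  f''(-0.4636) = -20 < 0 → local maximum
  f''(1.1071) = 20 > 0 → local minimum
  f''(2.6779) = -20 < 0 → local maximum

Critical points: x = -pi/2 - atan(4/3)/2 ≈ -2.0344 (local minimum); x = -atan(4/3)/2 ≈ -0.4636 (local maximum); x = -atan(4/3)/2 + pi/2 ≈ 1.1071 (local minimum); x = pi - atan(4/3)/2 ≈ 2.6779 (local maximum)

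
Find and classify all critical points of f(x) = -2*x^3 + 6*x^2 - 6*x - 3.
f'(x) = -6*x^2 + 12*x - 6

Solve f'(x) = 0:
  Factor: -6*x^2 + 12*x - 6 = -6*(x - 1)^2 = 0.
  ⇒ x = 1

f''(x) = 12 - 12*x
Second-derivative test at each critical point:
  f''(1) = 0, so the second-derivative test is inconclusive; use the first-derivative test: f'(3/4) = -0.3750, f'(5/4) = -0.3750 — f' is negative on both sides (no sign change) → neither a local maximum nor a local minimum

Critical points: x = 1 (neither)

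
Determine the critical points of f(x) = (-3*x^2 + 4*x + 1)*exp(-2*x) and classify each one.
f'(x) = 2*(3*x^2 - 7*x + 1)*exp(-2*x)

Solve f'(x) = 0:
  f'(x) = (6*x^2 - 14*x + 2)·exp(-2*x) and exp(-2*x) > 0 for every x, so f'(x) = 0 ⇔ 6*x^2 - 14*x + 2 = 0.
  Factor: 6*x^2 - 14*x + 2 = 2*(3*x^2 - 7*x + 1); 3*x^2 - 7*x + 1 = 0 has no rational roots; quadratic formula: x = (7 ± √37)/6.
  ⇒ x = 7/6 - sqrt(37)/6 ≈ 0.1529, sqrt(37)/6 + 7/6 ≈ 2.1805

f''(x) = 2*(-6*x^2 + 20*x - 9)*exp(-2*x)
Second-derivative test at each critical point:
  f''(0.1529) = -8.9608 < 0 → local maximum
  f''(2.1805) = 0.1553 > 0 → local minimum

Critical points: x = 7/6 - sqrt(37)/6 ≈ 0.1529 (local maximum); x = sqrt(37)/6 + 7/6 ≈ 2.1805 (local minimum)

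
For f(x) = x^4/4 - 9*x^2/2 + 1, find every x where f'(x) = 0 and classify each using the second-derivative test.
f'(x) = x*(x^2 - 9)

Solve f'(x) = 0:
  Factor: x^3 - 9*x = x*(x - 3)*(x + 3) = 0.
  ⇒ x = -3, 0, 3

f''(x) = 3*x^2 - 9
Second-derivative test at each critical point:
  f''(-3) = 18 > 0 → local minimum
  f''(0) = -9 < 0 → local maximum
  f''(3) = 18 > 0 → local minimum

Critical points: x = -3 (local minimum); x = 0 (local maximum); x = 3 (local minimum)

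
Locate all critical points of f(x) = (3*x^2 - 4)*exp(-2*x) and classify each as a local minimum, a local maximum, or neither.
f'(x) = 2*(-3*x^2 + 3*x + 4)*exp(-2*x)

Solve f'(x) = 0:
  f'(x) = (-6*x^2 + 6*x + 8)·exp(-2*x) and exp(-2*x) > 0 for every x, so f'(x) = 0 ⇔ -6*x^2 + 6*x + 8 = 0.
  Factor: -6*x^2 + 6*x + 8 = -2*(3*x^2 - 3*x - 4); 3*x^2 - 3*x - 4 = 0 has no rational roots; quadratic formula: x = (3 ± √57)/6.
  ⇒ x = 1/2 - sqrt(57)/6 ≈ -0.7583, 1/2 + sqrt(57)/6 ≈ 1.7583

f''(x) = 2*(6*x^2 - 12*x - 5)*exp(-2*x)
Second-derivative test at each critical point:
  f''(-0.7583) = 68.8055 > 0 → local minimum
  f''(1.7583) = -0.4485 < 0 → local maximum

Critical points: x = 1/2 - sqrt(57)/6 ≈ -0.7583 (local minimum); x = 1/2 + sqrt(57)/6 ≈ 1.7583 (local maximum)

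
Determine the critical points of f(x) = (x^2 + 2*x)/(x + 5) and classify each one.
f'(x) = (x^2 + 10*x + 10)/(x^2 + 10*x + 25)

Solve f'(x) = 0:
  f'(x) = (x^2 + 10*x + 10)/(x + 5)^2; the denominator is positive wherever f is defined, so f'(x) = 0 ⇔ x^2 + 10*x + 10 = 0.
  x^2 + 10*x + 10 = 0 has no rational roots; quadratic formula: x = (-10 ± √60)/2.
  ⇒ x = -5 - sqrt(15) ≈ -8.8730, -5 + sqrt(15) ≈ -1.1270

f''(x) = 30/(x^3 + 15*x^2 + 75*x + 125)
Second-derivative test at each critical point:
  f''(-8.8730) = -0.5164 < 0 → local maximum
  f''(-1.1270) = 0.5164 > 0 → local minimum

Critical points: x = -5 - sqrt(15) ≈ -8.8730 (local maximum); x = -5 + sqrt(15) ≈ -1.1270 (local minimum)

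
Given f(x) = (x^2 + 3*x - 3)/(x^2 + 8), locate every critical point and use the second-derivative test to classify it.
f'(x) = (-3*x^2 + 22*x + 24)/(x^4 + 16*x^2 + 64)

Solve f'(x) = 0:
  f'(x) = -(3*x^2 - 22*x - 24)/(x^2 + 8)^2; the denominator is positive wherever f is defined, so f'(x) = 0 ⇔ -3*x^2 + 22*x + 24 = 0.
  3*x^2 - 22*x - 24 = 0 has no rational roots; quadratic formula: x = (22 ± √772)/6.
  ⇒ x = 11/3 - sqrt(193)/3 ≈ -0.9641, 11/3 + sqrt(193)/3 ≈ 8.2975

f''(x) = 2*(3*x^3 - 33*x^2 - 72*x + 88)/(x^6 + 24*x^4 + 192*x^2 + 512)
Second-derivative test at each critical point:
  f''(-0.9641) = 0.3485 > 0 → local minimum
  f''(8.2975) = -0.0047 < 0 → local maximum

Critical points: x = 11/3 - sqrt(193)/3 ≈ -0.9641 (local minimum); x = 11/3 + sqrt(193)/3 ≈ 8.2975 (local maximum)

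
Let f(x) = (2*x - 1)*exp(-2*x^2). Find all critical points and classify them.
f'(x) = 2*(-2*x*(2*x - 1) + 1)*exp(-2*x^2)

Solve f'(x) = 0:
  f'(x) = (-8*x^2 + 4*x + 2)·exp(-2*x^2) and exp(-2*x^2) > 0 for every x, so f'(x) = 0 ⇔ -8*x^2 + 4*x + 2 = 0.
  Factor: -8*x^2 + 4*x + 2 = -2*(4*x^2 - 2*x - 1); 4*x^2 - 2*x - 1 = 0 has no rational roots; quadratic formula: x = (2 ± √20)/8.
  ⇒ x = 1/4 - sqrt(5)/4 ≈ -0.3090, 1/4 + sqrt(5)/4 ≈ 0.8090

f''(x) = 4*(4*x^2*(2*x - 1) - 6*x + 1)*exp(-2*x^2)
Second-derivative test at each critical point:
  f''(-0.3090) = 7.3893 > 0 → local minimum
  f''(0.8090) = -2.4157 < 0 → local maximum

Critical points: x = 1/4 - sqrt(5)/4 ≈ -0.3090 (local minimum); x = 1/4 + sqrt(5)/4 ≈ 0.8090 (local maximum)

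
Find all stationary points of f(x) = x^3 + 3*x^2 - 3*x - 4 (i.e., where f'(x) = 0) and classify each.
f'(x) = 3*x^2 + 6*x - 3

Solve f'(x) = 0:
  Factor: 3*x^2 + 6*x - 3 = 3*(x^2 + 2*x - 1); x^2 + 2*x - 1 = 0 has no rational roots; quadratic formula: x = (-2 ± √8)/2.
  ⇒ x = -sqrt(2) - 1 ≈ -2.4142, -1 + sqrt(2) ≈ 0.4142

f''(x) = 6*x + 6
Second-derivative test at each critical point:
  f''(-2.4142) = -8.4853 < 0 → local maximum
  f''(0.4142) = 8.4853 > 0 → local minimum

Critical points: x = -sqrt(2) - 1 ≈ -2.4142 (local maximum); x = -1 + sqrt(2) ≈ 0.4142 (local minimum)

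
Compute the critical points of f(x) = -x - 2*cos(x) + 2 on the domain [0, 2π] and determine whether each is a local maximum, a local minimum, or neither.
f'(x) = 2*sin(x) - 1

Solve f'(x) = 0 on [0, 2π]:
  f'(x) = 0 ⇔ sin(x) = 1/2, i.e. x = arcsin(1/2) + 2nπ or x = π − arcsin(1/2) + 2nπ; keep the solutions lying in [0, 2π].
  ⇒ x = pi/6 ≈ 0.5236, 5*pi/6 ≈ 2.6180

f''(x) = 2*cos(x)
Second-derivative test at each critical point:
  f''(0.5236) = 1.7321 > 0 → local minimum
  f''(2.6180) = -1.7321 < 0 → local maximum

Critical points: x = pi/6 ≈ 0.5236 (local minimum); x = 5*pi/6 ≈ 2.6180 (local maximum)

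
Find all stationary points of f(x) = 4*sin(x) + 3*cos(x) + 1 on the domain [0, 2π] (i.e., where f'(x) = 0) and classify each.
f'(x) = -3*sin(x) + 4*cos(x)

Solve f'(x) = 0 on [0, 2π]:
  f'(x) = 0 ⇔ 4*cos(x) = 3*sin(x) ⇔ tan(x) = 4/3, i.e. x = arctan(4/3) + nπ; keep the solutions lying in [0, 2π].
  ⇒ x = atan(4/3) ≈ 0.9273, atan(4/3) + pi ≈ 4.0689

f''(x) = -4*sin(x) - 3*cos(x)
Second-derivative test at each critical point:
  f''(0.9273) = -5 < 0 → local maximum
  f''(4.0689) = 5 > 0 → local minimum

Critical points: x = atan(4/3) ≈ 0.9273 (local maximum); x = atan(4/3) + pi ≈ 4.0689 (local minimum)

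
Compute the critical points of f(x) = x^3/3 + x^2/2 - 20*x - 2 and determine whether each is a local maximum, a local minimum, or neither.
f'(x) = x^2 + x - 20

Solve f'(x) = 0:
  Factor: x^2 + x - 20 = (x - 4)*(x + 5) = 0.
  ⇒ x = -5, 4

f''(x) = 2*x + 1
Second-derivative test at each critical point:
  f''(-5) = -9 < 0 → local maximum
  f''(4) = 9 > 0 → local minimum

Critical points: x = -5 (local maximum); x = 4 (local minimum)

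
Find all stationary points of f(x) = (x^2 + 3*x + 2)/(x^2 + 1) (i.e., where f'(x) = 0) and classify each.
f'(x) = (-3*x^2 - 2*x + 3)/(x^4 + 2*x^2 + 1)

Solve f'(x) = 0:
  f'(x) = -(3*x^2 + 2*x - 3)/(x^2 + 1)^2; the denominator is positive wherever f is defined, so f'(x) = 0 ⇔ -3*x^2 - 2*x + 3 = 0.
  3*x^2 + 2*x - 3 = 0 has no rational roots; quadratic formula: x = (-2 ± √40)/6.
  ⇒ x = -sqrt(10)/3 - 1/3 ≈ -1.3874, -1/3 + sqrt(10)/3 ≈ 0.7208

f''(x) = 2*(3*x^3 + 3*x^2 - 9*x - 1)/(x^6 + 3*x^4 + 3*x^2 + 1)
Second-derivative test at each critical point:
  f''(-1.3874) = 0.7393 > 0 → local minimum
  f''(0.7208) = -2.7393 < 0 → local maximum

Critical points: x = -sqrt(10)/3 - 1/3 ≈ -1.3874 (local minimum); x = -1/3 + sqrt(10)/3 ≈ 0.7208 (local maximum)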